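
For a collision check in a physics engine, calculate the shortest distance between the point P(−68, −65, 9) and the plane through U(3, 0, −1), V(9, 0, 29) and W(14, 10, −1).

UV = (6, 0, 30) and UW = (11, 10, 0), so a normal is n = UV × UW = (−300, 330, 60).
d = |(-300)·(-68) + 330·(-65) + 60·9 − (-960)| / √(90000 + 108900 + 3600) = |450| / 450 = 1.

1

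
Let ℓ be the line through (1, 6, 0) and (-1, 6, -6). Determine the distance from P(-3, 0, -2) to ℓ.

√46

A direction vector is d = (-2, 0, -6).
AP = (-4, -6, -2); AP·d = 20, |AP|² = 56, |d|² = 40.
distance² = |AP|² − (AP·d)²/|d|² = 56 − 400/40 = 46, so the distance is √46.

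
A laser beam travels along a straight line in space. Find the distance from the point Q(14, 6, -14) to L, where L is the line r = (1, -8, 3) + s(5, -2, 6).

√589

Direction vector d = (5, -2, 6).
AP = (13, 14, -17); AP·d = -65, |AP|² = 654, |d|² = 65.
distance² = |AP|² − (AP·d)²/|d|² = 654 − 4225/65 = 589, so the distance is √589.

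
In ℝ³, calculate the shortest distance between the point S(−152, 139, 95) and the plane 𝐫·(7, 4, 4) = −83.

5

Normal vector n = (7, 4, 4), and n·(−152, 139, 95) − (−83) = −45.
|n| = √(49 + 16 + 16) = 9, so the distance is |-45|/9 = 5.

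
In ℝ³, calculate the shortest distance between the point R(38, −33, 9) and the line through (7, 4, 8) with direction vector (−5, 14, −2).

3√34

Direction vector d = (−5, 14, −2).
AP = (31, −37, 1); AP·d = -675, |AP|² = 2331, |d|² = 225.
distance² = |AP|² − (AP·d)²/|d|² = 2331 − 455625/225 = 306, so the distance is 3√34.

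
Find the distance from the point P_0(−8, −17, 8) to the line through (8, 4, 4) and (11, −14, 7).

A direction vector is d = (3, −18, 3).
AP = (−16, −21, 4); AP·d = 342, |AP|² = 713, |d|² = 342.
distance² = |AP|² − (AP·d)²/|d|² = 713 − 116964/342 = 371, so the distance is √371.

√371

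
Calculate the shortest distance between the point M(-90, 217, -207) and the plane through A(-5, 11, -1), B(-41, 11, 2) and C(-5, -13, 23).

5

AB = (-36, 0, 3) and AC = (0, -24, 24), so a normal is n = AB × AC = (72, 864, 864).
Then n·(-90, 217, -207) - 8280 = -6120.
|n| = √(5184 + 746496 + 746496) = 1224, so the distance is |-6120|/1224 = 5.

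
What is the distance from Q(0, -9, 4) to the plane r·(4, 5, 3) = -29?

2√2/5

Normal vector n = (4, 5, 3), and n·(0, -9, 4) - (-29) = -4.
|n| = √(16 + 25 + 9) = 5√2, so the distance is |-4|/(5√2) = 2√2/5.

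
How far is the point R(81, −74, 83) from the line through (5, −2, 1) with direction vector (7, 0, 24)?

2√1921

Direction vector d = (7, 0, 24).
AP = (76, −72, 82), and AP × d = (−1728, −1250, 504).
|AP × d|² = 4802500 and |d|² = 625, so the distance is √(4802500/625) = √7684 = 2√1921.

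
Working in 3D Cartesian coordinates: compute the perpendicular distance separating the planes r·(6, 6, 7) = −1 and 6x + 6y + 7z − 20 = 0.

Both planes have normal n = (6, 6, 7), |n| = 11. Any point on the first plane is at distance |20 − (-1)|/|n| = 21/11 from the second.

21/11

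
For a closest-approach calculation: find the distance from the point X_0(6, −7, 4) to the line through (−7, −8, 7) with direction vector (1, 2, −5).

√149

Direction vector d = (1, 2, −5).
AP = (13, 1, −3); AP·d = 30, |AP|² = 179, |d|² = 30.
distance² = |AP|² − (AP·d)²/|d|² = 179 − 900/30 = 149, so the distance is √149.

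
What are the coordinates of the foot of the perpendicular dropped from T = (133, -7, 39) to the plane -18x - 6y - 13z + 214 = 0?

(43, -37, -26)

n = (-18, -6, -13), |n|² = 529, and n·T − (-214) = -2645.
t = -2645/529 = -5, so the foot is T − t·n = (133, -7, 39) − (-5)·(-18, -6, -13) = (43, -37, -26).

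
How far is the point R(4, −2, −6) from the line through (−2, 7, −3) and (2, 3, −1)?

A direction vector is d = (4, −4, 2).
AP = (6, −9, −3); AP·d = 54, |AP|² = 126, |d|² = 36.
distance² = |AP|² − (AP·d)²/|d|² = 126 − 2916/36 = 45, so the distance is 3√5.

3√5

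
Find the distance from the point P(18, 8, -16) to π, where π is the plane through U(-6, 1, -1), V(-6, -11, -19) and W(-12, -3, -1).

UV = (0, -12, -18) and UW = (-6, -4, 0), so a normal is n = UV × UW = (-72, 108, -72).
d = |(-72)·18 + 108·8 + (-72)·(-16) − 612| / √(5184 + 11664 + 5184) = |108| / (36√17) = 3√17/17.

3√17/17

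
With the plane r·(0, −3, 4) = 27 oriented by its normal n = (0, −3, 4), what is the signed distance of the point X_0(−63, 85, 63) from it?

n·X_0 − 27 = -30.
|n| = 5, so the signed distance is -30/5 = -6.

-6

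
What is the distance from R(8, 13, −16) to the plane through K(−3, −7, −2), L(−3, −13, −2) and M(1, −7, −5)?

23/5

KL = (0, −6, 0) and KM = (4, 0, −3), so a normal is n = KL × KM = (18, 0, 24).
Then n·(8, 13, −16) − (−102) = −138.
|n| = √(324 + 0 + 576) = 30, so the distance is |-138|/30 = 23/5.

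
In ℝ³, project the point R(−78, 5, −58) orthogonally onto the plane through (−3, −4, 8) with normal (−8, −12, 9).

n = (−8, −12, 9), |n|² = 289, and n·R − 144 = -102.
t = -102/289 = -6/17, so the foot is R − t·n = (−78, 5, −58) − (-6/17)·(−8, −12, 9) = (−1374/17, 13/17, −932/17).

(-1374/17, 13/17, -932/17)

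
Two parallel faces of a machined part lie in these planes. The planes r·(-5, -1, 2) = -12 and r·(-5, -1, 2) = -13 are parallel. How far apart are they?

With common normal n = (-5, -1, 2) (|n| = √30), the distance is |(-12) − (-13)|/|n| = 1/√30 = √30/30.

√30/30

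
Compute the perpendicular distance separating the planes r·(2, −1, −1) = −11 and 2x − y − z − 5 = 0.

8√6/3

With common normal n = (2, −1, −1) (|n| = √6), the distance is |(-11) − 5|/|n| = 16/√6.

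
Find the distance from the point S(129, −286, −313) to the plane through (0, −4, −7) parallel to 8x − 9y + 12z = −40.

Parallel planes share the normal n = (8, −9, 12); since (0, −4, −7) lies on the plane, its equation is 8x − 9y + 12z = -48.
n = (8, −9, 12); n·P − (-48) = -102; |n| = 17; distance = 102/17 = 6.

6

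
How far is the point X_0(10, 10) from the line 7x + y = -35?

d = |7·10 + 1·10 − (-35)| / √(49 + 1) = |115|/(5√2) = 23√2/2.

23/√2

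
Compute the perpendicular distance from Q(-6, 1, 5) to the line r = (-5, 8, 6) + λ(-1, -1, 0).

Direction vector d = (-1, -1, 0).
AP = (-1, -7, -1); AP·d = 8, |AP|² = 51, |d|² = 2.
distance² = |AP|² − (AP·d)²/|d|² = 51 − 64/2 = 19, so the distance is √19.

√19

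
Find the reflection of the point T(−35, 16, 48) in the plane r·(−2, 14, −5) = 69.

With n = (−2, 14, −5), the signed offset is (n·T − 69)/|n|² = -15/225 = -1/15.
T' = T − 2t·n = (−35, 16, 48) − (-2/15)·(−2, 14, −5) = (−529/15, 268/15, 142/3).

(-529/15, 268/15, 142/3)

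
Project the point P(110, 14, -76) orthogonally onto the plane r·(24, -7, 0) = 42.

The perpendicular from P has direction n = (24, -7, 0): r = (110, 14, -76) + λ(24, -7, 0).
Substitute into the plane: n·(P + λn) = 42 gives 2542 + 625λ = 42, so λ = -4.
Foot = (110, 14, -76) + (-4)·(24, -7, 0) = (14, 42, -76).

(14, 42, -76)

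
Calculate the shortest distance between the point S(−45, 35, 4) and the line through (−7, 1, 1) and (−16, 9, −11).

A direction vector is d = (−9, 8, −12).
AP = (−38, 34, 3), and AP × d = (−432, −483, 2).
|AP × d|² = 419917 and |d|² = 289, so the distance is √(419917/289) = √1453.

√1453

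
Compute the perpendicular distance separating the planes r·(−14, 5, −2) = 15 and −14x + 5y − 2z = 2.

With common normal n = (−14, 5, −2) (|n| = 15), the distance is |15 − 2|/|n| = 13/15.

13/15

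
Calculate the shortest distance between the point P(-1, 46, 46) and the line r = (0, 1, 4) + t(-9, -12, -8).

Direction vector d = (-9, -12, -8).
AP = (-1, 45, 42); AP·d = -867, |AP|² = 3790, |d|² = 289.
distance² = |AP|² − (AP·d)²/|d|² = 3790 − 751689/289 = 1189, so the distance is √1189.

√1189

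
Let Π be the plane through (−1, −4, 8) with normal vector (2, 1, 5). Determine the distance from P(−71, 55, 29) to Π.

24/√30

The plane has equation n·(r − (−1, −4, 8)) = 0, i.e. n·r = 34.
d = |2·(-71) + 1·55 + 5·29 − 34| / √(4 + 1 + 25) = |24| / √30 = 4√30/5.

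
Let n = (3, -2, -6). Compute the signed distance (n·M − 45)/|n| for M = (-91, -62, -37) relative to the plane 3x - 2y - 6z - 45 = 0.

n·M − 45 = 28.
|n| = 7, so the signed distance is 28/7 = 4.

4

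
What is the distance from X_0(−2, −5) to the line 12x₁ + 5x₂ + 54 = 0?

5/13

d = |12·(-2) + 5·(-5) − (-54)| / √(144 + 25) = |5|/13 = 5/13.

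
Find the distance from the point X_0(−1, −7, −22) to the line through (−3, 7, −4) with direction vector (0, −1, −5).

Direction vector d = (0, −1, −5).
AP = (2, −14, −18), and AP × d = (52, 10, −2).
|AP × d|² = 2808 and |d|² = 26, so the distance is √(2808/26) = √108 = 6√3.

6√3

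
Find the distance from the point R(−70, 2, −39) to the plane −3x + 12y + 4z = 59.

Normal vector n = (−3, 12, 4), and n·(−70, 2, −39) − 59 = 19.
|n| = √(9 + 144 + 16) = 13, so the distance is |19|/13 = 19/13.

19/13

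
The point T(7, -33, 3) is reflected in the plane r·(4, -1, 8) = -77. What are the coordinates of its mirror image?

n = (4, -1, 8), |n|² = 81, n·T − (-77) = 162, so t = 162/81 = 2.
Foot F = T − 2·n = (-1, -31, -13); the reflection is 2F − T = (-9, -29, -29).

(-9, -29, -29)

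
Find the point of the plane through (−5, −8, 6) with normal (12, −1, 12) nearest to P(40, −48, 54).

n = (12, −1, 12), |n|² = 289, and n·P − 20 = 1156.
t = 1156/289 = 4, so the foot is P − t·n = (40, −48, 54) − 4·(12, −1, 12) = (−8, −44, 6).

(-8, -44, 6)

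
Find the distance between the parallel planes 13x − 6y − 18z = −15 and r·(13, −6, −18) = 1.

16/23

Both planes have normal n = (13, −6, −18), |n| = 23. Any point on the first plane is at distance |1 − (-15)|/|n| = 16/23 from the second.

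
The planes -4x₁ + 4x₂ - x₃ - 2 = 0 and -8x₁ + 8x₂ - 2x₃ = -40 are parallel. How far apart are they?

Divide the second equation by 2 to match normals: -4x₁ + 4x₂ - x₃ = -20.
With common normal n = (-4, 4, -1) (|n| = √33), the distance is |2 − (-20)|/|n| = 22/√33.

22/√33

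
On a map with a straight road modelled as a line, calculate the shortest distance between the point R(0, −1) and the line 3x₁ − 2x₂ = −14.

16/√13

The normal to the line is n = (3, −2) with |n| = √13.
|n·R − (-14)| = |2 − (-14)| = 16, so the distance is 16/√13.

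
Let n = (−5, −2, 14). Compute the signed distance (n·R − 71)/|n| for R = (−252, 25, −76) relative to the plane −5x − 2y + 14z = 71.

n·R − 71 = 75.
|n| = 15, so the signed distance is 75/15 = 5.

5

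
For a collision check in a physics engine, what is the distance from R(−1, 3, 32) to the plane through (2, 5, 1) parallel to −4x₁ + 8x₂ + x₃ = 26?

3

Parallel planes share the normal n = (−4, 8, 1); since (2, 5, 1) lies on the plane, its equation is −4x₁ + 8x₂ + x₃ = 33.
Then n·(−1, 3, 32) − 33 = 27.
|n| = √(16 + 64 + 1) = 9, so the distance is |27|/9 = 3.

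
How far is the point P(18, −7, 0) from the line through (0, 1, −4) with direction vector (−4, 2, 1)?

Direction vector d = (−4, 2, 1).
AP = (18, −8, 4); AP·d = -84, |AP|² = 404, |d|² = 21.
distance² = |AP|² − (AP·d)²/|d|² = 404 − 7056/21 = 68, so the distance is 2√17.

2√17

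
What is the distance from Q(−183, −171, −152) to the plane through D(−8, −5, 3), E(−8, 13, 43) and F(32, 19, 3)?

7

DE = (0, 18, 40) and DF = (40, 24, 0), so a normal is n = DE × DF = (−960, 1600, −720).
d = |(-960)·(-183) + 1600·(-171) + (-720)·(-152) − (-2480)| / √(921600 + 2560000 + 518400) = |14000| / 2000 = 7.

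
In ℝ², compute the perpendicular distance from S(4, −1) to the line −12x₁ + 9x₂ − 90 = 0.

49/5

The normal to the line is n = (−12, 9) with |n| = 15.
|n·S − 90| = |-57 − 90| = 147, so the distance is 147/15 = 49/5.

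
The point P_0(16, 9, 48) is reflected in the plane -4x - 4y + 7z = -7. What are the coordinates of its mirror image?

(40, 33, 6)

With n = (-4, -4, 7), the signed offset is (n·P_0 − (-7))/|n|² = 243/81 = 3.
P_0' = P_0 − 2t·n = (16, 9, 48) − 6·(-4, -4, 7) = (40, 33, 6).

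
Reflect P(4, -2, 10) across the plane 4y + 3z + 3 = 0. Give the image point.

(4, -10, 4)

With n = (0, 4, 3), the signed offset is (n·P − (-3))/|n|² = 25/25 = 1.
P' = P − 2t·n = (4, -2, 10) − 2·(0, 4, 3) = (4, -10, 4).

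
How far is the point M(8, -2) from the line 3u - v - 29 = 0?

d = |3·8 + (-1)·(-2) − 29| / √(9 + 1) = |-3|/√10 = 3/√10.

3/√10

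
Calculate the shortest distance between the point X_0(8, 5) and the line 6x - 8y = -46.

27/5

The normal to the line is n = (6, -8) with |n| = 10.
|n·X_0 − (-46)| = |8 − (-46)| = 54, so the distance is 54/10 = 27/5.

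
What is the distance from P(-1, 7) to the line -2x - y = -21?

16√5/5

d = |(-2)·(-1) + (-1)·7 − (-21)| / √(4 + 1) = |16|/√5 = 16√5/5.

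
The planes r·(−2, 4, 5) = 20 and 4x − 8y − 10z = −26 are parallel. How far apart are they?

Divide the second equation by -2 to match normals: −2x + 4y + 5z = 13.
With common normal n = (−2, 4, 5) (|n| = 3√5), the distance is |20 − 13|/|n| = 7/(3√5) = 7√5/15.

7/(3√5)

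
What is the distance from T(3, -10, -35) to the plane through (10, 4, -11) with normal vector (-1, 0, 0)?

7

The plane has equation n·(r − (10, 4, -11)) = 0, i.e. n·r = -10.
d = |(-1)·3 − (-10)| / √(1 + 0 + 0) = |7| / 1 = 7.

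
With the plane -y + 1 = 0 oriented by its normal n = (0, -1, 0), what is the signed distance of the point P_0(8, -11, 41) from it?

n·P_0 − (-1) = 12.
|n| = 1, so the signed distance is 12/1 = 12.

12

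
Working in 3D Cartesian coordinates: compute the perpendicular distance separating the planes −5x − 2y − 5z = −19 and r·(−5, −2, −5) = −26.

With common normal n = (−5, −2, −5) (|n| = 3√6), the distance is |(-19) − (-26)|/|n| = 7/(3√6) = 7√6/18.

7√6/18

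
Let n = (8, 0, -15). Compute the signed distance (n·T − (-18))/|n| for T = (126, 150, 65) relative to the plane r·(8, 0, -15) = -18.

n·T − (-18) = 51.
|n| = 17, so the signed distance is 51/17 = 3.

3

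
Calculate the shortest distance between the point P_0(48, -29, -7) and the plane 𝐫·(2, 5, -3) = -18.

Normal vector n = (2, 5, -3), and n·(48, -29, -7) - (-18) = -10.
|n| = √(4 + 25 + 9) = √38, so the distance is |-10|/√38 = 5√38/19.

5√38/19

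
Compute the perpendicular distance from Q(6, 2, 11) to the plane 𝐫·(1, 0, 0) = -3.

n = (1, 0, 0); n·P − (-3) = 9; |n| = 1; distance = 9/1 = 9.

9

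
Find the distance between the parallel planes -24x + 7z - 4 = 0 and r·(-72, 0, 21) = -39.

Divide the second equation by 3 to match normals: -24x + 7z = -13.
With common normal n = (-24, 0, 7) (|n| = 25), the distance is |4 − (-13)|/|n| = 17/25.

17/25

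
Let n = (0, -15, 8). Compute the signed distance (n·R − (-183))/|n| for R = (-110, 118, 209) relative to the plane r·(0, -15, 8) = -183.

n·R − (-183) = 85.
|n| = 17, so the signed distance is 85/17 = 5.

5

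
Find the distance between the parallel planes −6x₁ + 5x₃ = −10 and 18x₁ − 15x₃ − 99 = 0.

23√61/61

Divide the second equation by -3 to match normals: −6x₁ + 5x₃ = -33.
Both planes have normal n = (−6, 0, 5), |n| = √61. Any point on the first plane is at distance |(-33) − (-10)|/|n| = 23/√61 from the second.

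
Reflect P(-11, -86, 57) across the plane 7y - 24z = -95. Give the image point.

(-11, -44, -87)

With n = (0, 7, -24), the signed offset is (n·P − (-95))/|n|² = -1875/625 = -3.
P' = P − 2t·n = (-11, -86, 57) − (-6)·(0, 7, -24) = (-11, -44, -87).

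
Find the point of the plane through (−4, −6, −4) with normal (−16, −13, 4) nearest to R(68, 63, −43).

(-12, -2, -23)

n = (−16, −13, 4), |n|² = 441, and n·R − 126 = -2205.
t = -2205/441 = -5, so the foot is R − t·n = (68, 63, −43) − (-5)·(−16, −13, 4) = (−12, −2, −23).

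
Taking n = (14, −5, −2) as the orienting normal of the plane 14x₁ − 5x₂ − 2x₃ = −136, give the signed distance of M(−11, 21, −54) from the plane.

n·M − (-136) = -15.
|n| = 15, so the signed distance is -15/15 = -1.

-1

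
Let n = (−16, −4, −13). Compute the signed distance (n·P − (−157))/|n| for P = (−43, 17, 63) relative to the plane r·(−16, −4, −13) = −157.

n·P − (-157) = -42.
|n| = 21, so the signed distance is -42/21 = -2.

-2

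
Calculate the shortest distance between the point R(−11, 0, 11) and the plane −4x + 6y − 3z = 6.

5√61/61

Normal vector n = (−4, 6, −3), and n·(−11, 0, 11) − 6 = 5.
|n| = √(16 + 36 + 9) = √61, so the distance is |5|/√61 = 5√61/61.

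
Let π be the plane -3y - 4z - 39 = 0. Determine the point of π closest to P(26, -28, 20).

(26, -161/5, 72/5)

n = (0, -3, -4), |n|² = 25, and n·P − 39 = -35.
t = -35/25 = -7/5, so the foot is P − t·n = (26, -28, 20) − (-7/5)·(0, -3, -4) = (26, -161/5, 72/5).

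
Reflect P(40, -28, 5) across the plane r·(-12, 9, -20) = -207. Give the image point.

(16, -10, -35)

n = (-12, 9, -20), |n|² = 625, n·P − (-207) = -625, so t = -625/625 = -1.
Foot F = P − (-1)·n = (28, -19, -15); the reflection is 2F − P = (16, -10, -35).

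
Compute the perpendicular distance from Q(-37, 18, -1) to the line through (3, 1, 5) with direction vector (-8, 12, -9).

Direction vector d = (-8, 12, -9).
AP = (-40, 17, -6); AP·d = 578, |AP|² = 1925, |d|² = 289.
distance² = |AP|² − (AP·d)²/|d|² = 1925 − 334084/289 = 769, so the distance is √769.

√769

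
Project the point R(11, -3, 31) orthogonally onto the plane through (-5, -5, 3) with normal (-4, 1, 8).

(19, -5, 15)

n = (-4, 1, 8), |n|² = 81, and n·R − 39 = 162.
t = 162/81 = 2, so the foot is R − t·n = (11, -3, 31) − 2·(-4, 1, 8) = (19, -5, 15).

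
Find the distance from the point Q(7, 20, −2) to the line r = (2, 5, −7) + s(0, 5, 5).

5√3

Direction vector d = (0, 5, 5).
AP = (5, 15, 5), and AP × d = (50, −25, 25).
|AP × d|² = 3750 and |d|² = 50, so the distance is √(3750/50) = √75 = 5√3.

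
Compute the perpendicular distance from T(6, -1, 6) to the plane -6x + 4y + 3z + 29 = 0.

7/√61

Normal vector n = (-6, 4, 3), and n·(6, -1, 6) - (-29) = 7.
|n| = √(36 + 16 + 9) = √61, so the distance is |7|/√61 = 7/√61.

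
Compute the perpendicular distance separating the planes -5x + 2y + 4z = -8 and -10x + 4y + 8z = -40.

4√5/5

Divide the second equation by 2 to match normals: -5x + 2y + 4z = -20.
With common normal n = (-5, 2, 4) (|n| = 3√5), the distance is |(-8) − (-20)|/|n| = 12/(3√5) = 4√5/5.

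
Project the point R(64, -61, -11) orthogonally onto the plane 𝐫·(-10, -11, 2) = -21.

The perpendicular from R has direction n = (-10, -11, 2): r = (64, -61, -11) + μ(-10, -11, 2).
Substitute into the plane: n·(R + μn) = -21 gives 9 + 225μ = -21, so μ = -2/15.
Foot = (64, -61, -11) + (-2/15)·(-10, -11, 2) = (196/3, -893/15, -169/15).

(196/3, -893/15, -169/15)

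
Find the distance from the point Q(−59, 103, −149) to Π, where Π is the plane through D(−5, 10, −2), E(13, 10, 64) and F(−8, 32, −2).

DE = (18, 0, 66) and DF = (−3, 22, 0), so a normal is n = DE × DF = (−1452, −198, 396).
n = (−1452, −198, 396); n·P − 4488 = 1782; |n| = 1518; distance = 1782/1518 = 27/23.

27/23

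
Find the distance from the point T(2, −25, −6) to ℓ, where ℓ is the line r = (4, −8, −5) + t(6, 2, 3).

Direction vector d = (6, 2, 3).
AP = (−2, −17, −1); AP·d = -49, |AP|² = 294, |d|² = 49.
distance² = |AP|² − (AP·d)²/|d|² = 294 − 2401/49 = 245, so the distance is 7√5.

7√5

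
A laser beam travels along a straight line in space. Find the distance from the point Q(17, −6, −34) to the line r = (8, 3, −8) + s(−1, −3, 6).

2√106

Direction vector d = (−1, −3, 6).
AP = (9, −9, −26), and AP × d = (−132, −28, −36).
|AP × d|² = 19504 and |d|² = 46, so the distance is √(19504/46) = √424 = 2√106.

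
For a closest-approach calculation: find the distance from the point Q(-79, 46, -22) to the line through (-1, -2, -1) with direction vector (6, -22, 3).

6√113

Direction vector d = (6, -22, 3).
AP = (-78, 48, -21); AP·d = -1587, |AP|² = 8829, |d|² = 529.
distance² = |AP|² − (AP·d)²/|d|² = 8829 − 2518569/529 = 4068, so the distance is 6√113.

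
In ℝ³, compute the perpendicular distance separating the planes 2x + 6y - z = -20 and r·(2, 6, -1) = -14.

With common normal n = (2, 6, -1) (|n| = √41), the distance is |(-20) − (-14)|/|n| = 6/√41.

6/√41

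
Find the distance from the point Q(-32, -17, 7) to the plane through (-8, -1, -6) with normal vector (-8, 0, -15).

3/17

The plane has equation n·(r − (-8, -1, -6)) = 0, i.e. n·r = 154.
n = (-8, 0, -15); n·P − 154 = -3; |n| = 17; distance = 3/17.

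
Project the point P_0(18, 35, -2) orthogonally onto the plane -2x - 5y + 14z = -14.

(16, 30, 12)

n = (-2, -5, 14), |n|² = 225, and n·P_0 − (-14) = -225.
t = -225/225 = -1, so the foot is P_0 − t·n = (18, 35, -2) − (-1)·(-2, -5, 14) = (16, 30, 12).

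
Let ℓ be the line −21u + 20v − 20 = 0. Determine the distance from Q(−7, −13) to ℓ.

133/29

The normal to the line is n = (−21, 20) with |n| = 29.
|n·Q − 20| = |-113 − 20| = 133, so the distance is 133/29.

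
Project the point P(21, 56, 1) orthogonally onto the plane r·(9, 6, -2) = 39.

The perpendicular from P has direction n = (9, 6, -2): r = (21, 56, 1) + t(9, 6, -2).
Substitute into the plane: n·(P + tn) = 39 gives 523 + 121t = 39, so t = -4.
Foot = (21, 56, 1) + (-4)·(9, 6, -2) = (-15, 32, 9).

(-15, 32, 9)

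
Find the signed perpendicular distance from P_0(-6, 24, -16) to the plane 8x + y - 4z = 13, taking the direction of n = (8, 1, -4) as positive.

3

n·P_0 − 13 = 27.
|n| = 9, so the signed distance is 27/9 = 3.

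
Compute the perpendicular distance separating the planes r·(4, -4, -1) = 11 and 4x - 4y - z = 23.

With common normal n = (4, -4, -1) (|n| = √33), the distance is |11 − 23|/|n| = 12/√33 = 4√33/11.

12/√33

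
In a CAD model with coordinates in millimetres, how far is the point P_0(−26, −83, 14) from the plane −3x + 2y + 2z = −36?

Normal vector n = (−3, 2, 2), and n·(−26, −83, 14) − (−36) = −24.
|n| = √(9 + 4 + 4) = √17, so the distance is |-24|/√17 = 24/√17.

24√17/17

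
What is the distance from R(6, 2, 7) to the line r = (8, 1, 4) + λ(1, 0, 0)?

Direction vector d = (1, 0, 0).
AP = (-2, 1, 3); AP·d = -2, |AP|² = 14, |d|² = 1.
distance² = |AP|² − (AP·d)²/|d|² = 14 − 4/1 = 10, so the distance is √10.

√10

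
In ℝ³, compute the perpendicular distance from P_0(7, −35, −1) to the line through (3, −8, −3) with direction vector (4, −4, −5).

Direction vector d = (4, −4, −5).
AP = (4, −27, 2), and AP × d = (143, 28, 92).
|AP × d|² = 29697 and |d|² = 57, so the distance is √(29697/57) = √521.

√521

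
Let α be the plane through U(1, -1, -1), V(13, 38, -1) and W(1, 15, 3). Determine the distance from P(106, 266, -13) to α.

5

UV = (12, 39, 0) and UW = (0, 16, 4), so a normal is n = UV × UW = (156, -48, 192).
d = |156·106 + (-48)·266 + 192·(-13) − 12| / √(24336 + 2304 + 36864) = |1260| / 252 = 5.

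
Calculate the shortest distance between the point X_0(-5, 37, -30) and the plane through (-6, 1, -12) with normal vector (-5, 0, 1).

23√26/26

The plane has equation n·(r − (-6, 1, -12)) = 0, i.e. n·r = 18.
Then n·(-5, 37, -30) - 18 = -23.
|n| = √(25 + 0 + 1) = √26, so the distance is |-23|/√26 = 23√26/26.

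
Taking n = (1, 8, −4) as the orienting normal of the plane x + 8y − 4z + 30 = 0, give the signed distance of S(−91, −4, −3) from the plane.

n·S − (-30) = -81.
|n| = 9, so the signed distance is -81/9 = -9.

-9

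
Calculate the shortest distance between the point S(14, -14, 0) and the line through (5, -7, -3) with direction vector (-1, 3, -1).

2√10

Direction vector d = (-1, 3, -1).
AP = (9, -7, 3); AP·d = -33, |AP|² = 139, |d|² = 11.
distance² = |AP|² − (AP·d)²/|d|² = 139 − 1089/11 = 40, so the distance is 2√10.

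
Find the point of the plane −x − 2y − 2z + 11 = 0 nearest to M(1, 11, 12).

(-3, 3, 4)

The perpendicular from M has direction n = (−1, −2, −2): r = (1, 11, 12) + t(−1, −2, −2).
Substitute into the plane: n·(M + tn) = -11 gives -47 + 9t = -11, so t = 4.
Foot = (1, 11, 12) + 4·(−1, −2, −2) = (−3, 3, 4).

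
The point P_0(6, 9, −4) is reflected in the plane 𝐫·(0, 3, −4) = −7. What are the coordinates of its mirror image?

(6, -3, 12)

n = (0, 3, −4), |n|² = 25, n·P_0 − (-7) = 50, so t = 50/25 = 2.
Foot F = P_0 − 2·n = (6, 3, 4); the reflection is 2F − P_0 = (6, −3, 12).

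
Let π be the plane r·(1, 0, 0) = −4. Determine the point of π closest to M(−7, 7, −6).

(-4, 7, -6)

The perpendicular from M has direction n = (1, 0, 0): r = (−7, 7, −6) + λ(1, 0, 0).
Substitute into the plane: n·(M + λn) = -4 gives -7 + 1λ = -4, so λ = 3.
Foot = (−7, 7, −6) + 3·(1, 0, 0) = (−4, 7, −6).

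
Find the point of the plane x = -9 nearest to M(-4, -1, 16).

(-9, -1, 16)

The perpendicular from M has direction n = (1, 0, 0): r = (-4, -1, 16) + t(1, 0, 0).
Substitute into the plane: n·(M + tn) = -9 gives -4 + 1t = -9, so t = -5.
Foot = (-4, -1, 16) + (-5)·(1, 0, 0) = (-9, -1, 16).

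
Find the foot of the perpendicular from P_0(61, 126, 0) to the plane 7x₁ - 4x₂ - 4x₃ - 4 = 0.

The perpendicular from P_0 has direction n = (7, -4, -4): r = (61, 126, 0) + μ(7, -4, -4).
Substitute into the plane: n·(P_0 + μn) = 4 gives -77 + 81μ = 4, so μ = 1.
Foot = (61, 126, 0) + 1·(7, -4, -4) = (68, 122, -4).

(68, 122, -4)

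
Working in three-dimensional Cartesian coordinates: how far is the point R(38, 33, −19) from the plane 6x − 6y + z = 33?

Normal vector n = (6, −6, 1), and n·(38, 33, −19) − 33 = −22.
|n| = √(36 + 36 + 1) = √73, so the distance is |-22|/√73 = 22/√73.

22/√73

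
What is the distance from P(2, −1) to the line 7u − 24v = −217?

51/5

The normal to the line is n = (7, −24) with |n| = 25.
|n·P − (-217)| = |38 − (-217)| = 255, so the distance is 255/25 = 51/5.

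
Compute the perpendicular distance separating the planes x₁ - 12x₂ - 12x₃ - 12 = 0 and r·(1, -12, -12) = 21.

9/17

Both planes have normal n = (1, -12, -12), |n| = 17. Any point on the first plane is at distance |21 − 12|/|n| = 9/17 from the second.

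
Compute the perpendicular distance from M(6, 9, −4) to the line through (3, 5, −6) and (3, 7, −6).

A direction vector is d = (0, 2, 0).
AP = (3, 4, 2), and AP × d = (−4, 0, 6).
|AP × d|² = 52 and |d|² = 4, so the distance is √(52/4) = √13.

√13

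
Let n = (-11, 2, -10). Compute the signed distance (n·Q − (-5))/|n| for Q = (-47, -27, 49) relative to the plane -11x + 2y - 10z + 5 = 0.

-22/15

n·Q − (-5) = -22.
|n| = 15, so the signed distance is -22/15.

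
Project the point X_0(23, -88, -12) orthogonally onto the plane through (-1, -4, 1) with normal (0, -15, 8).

n = (0, -15, 8), |n|² = 289, and n·X_0 − 68 = 1156.
t = 1156/289 = 4, so the foot is X_0 − t·n = (23, -88, -12) − 4·(0, -15, 8) = (23, -28, -44).

(23, -28, -44)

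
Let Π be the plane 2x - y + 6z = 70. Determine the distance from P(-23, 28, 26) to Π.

Normal vector n = (2, -1, 6), and n·(-23, 28, 26) - 70 = 12.
|n| = √(4 + 1 + 36) = √41, so the distance is |12|/√41 = 12/√41.

12/√41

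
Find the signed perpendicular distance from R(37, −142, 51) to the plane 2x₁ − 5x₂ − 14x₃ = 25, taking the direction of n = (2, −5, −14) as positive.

n·R − 25 = 45.
|n| = 15, so the signed distance is 45/15 = 3.

3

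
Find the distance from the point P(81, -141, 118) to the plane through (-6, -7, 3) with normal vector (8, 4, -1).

5

The plane has equation n·(r − (-6, -7, 3)) = 0, i.e. n·r = -79.
Then n·(81, -141, 118) - (-79) = 45.
|n| = √(64 + 16 + 1) = 9, so the distance is |45|/9 = 5.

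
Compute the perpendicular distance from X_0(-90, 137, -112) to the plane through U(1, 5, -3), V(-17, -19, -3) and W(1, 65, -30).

UV = (-18, -24, 0) and UW = (0, 60, -27), so a normal is n = UV × UW = (648, -486, -1080).
n = (648, -486, -1080); n·P − 1458 = -5400; |n| = 1350; distance = 5400/1350 = 4.

4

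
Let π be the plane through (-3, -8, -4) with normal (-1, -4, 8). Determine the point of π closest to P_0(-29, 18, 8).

The perpendicular from P_0 has direction n = (-1, -4, 8): r = (-29, 18, 8) + t(-1, -4, 8).
Substitute into the plane: n·(P_0 + tn) = 3 gives 21 + 81t = 3, so t = -2/9.
Foot = (-29, 18, 8) + (-2/9)·(-1, -4, 8) = (-259/9, 170/9, 56/9).

(-259/9, 170/9, 56/9)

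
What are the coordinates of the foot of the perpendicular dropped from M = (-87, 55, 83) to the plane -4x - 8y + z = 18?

n = (-4, -8, 1), |n|² = 81, and n·M − 18 = -27.
t = -27/81 = -1/3, so the foot is M − t·n = (-87, 55, 83) − (-1/3)·(-4, -8, 1) = (-265/3, 157/3, 250/3).

(-265/3, 157/3, 250/3)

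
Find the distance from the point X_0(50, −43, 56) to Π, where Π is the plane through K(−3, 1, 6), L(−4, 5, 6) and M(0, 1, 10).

KL = (−1, 4, 0) and KM = (3, 0, 4), so a normal is n = KL × KM = (16, 4, −12).
Then n·(50, −43, 56) − (−116) = 72.
|n| = √(256 + 16 + 144) = 4√26, so the distance is |72|/(4√26) = 18/√26.

9√26/13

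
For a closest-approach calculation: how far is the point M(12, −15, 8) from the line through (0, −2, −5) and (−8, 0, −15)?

2√26

A direction vector is d = (−8, 2, −10).
AP = (12, −13, 13); AP·d = -252, |AP|² = 482, |d|² = 168.
distance² = |AP|² − (AP·d)²/|d|² = 482 − 63504/168 = 104, so the distance is 2√26.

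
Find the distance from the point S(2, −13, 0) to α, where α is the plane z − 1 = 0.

Normal vector n = (0, 0, 1), and n·(2, −13, 0) − 1 = −1.
|n| = √(0 + 0 + 1) = 1, so the distance is |-1|/1 = 1.

1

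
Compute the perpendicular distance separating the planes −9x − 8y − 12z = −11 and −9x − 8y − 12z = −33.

22/17

With common normal n = (−9, −8, −12) (|n| = 17), the distance is |(-11) − (-33)|/|n| = 22/17.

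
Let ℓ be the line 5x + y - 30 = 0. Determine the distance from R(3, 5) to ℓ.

The normal to the line is n = (5, 1) with |n| = √26.
|n·R − 30| = |20 − 30| = 10, so the distance is 10/√26.

5√26/13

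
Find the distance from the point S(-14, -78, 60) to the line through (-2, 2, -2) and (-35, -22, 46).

A direction vector is d = (-33, -24, 48).
AP = (-12, -80, 62), and AP × d = (-2352, -1470, -2352).
|AP × d|² = 13224708 and |d|² = 3969, so the distance is √(13224708/3969) = √3332 = 14√17.

14√17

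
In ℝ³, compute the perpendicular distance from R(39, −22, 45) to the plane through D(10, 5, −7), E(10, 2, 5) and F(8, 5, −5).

DE = (0, −3, 12) and DF = (−2, 0, 2), so a normal is n = DE × DF = (−6, −24, −6).
Then n·(39, −22, 45) − (−138) = 162.
|n| = √(36 + 576 + 36) = 18√2, so the distance is |162|/(18√2) = 9√2/2.

9/√2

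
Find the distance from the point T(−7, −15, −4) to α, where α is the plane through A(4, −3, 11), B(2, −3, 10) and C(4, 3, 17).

5/3

AB = (−2, 0, −1) and AC = (0, 6, 6), so a normal is n = AB × AC = (6, 12, −12).
Then n·(−7, −15, −4) − (−144) = −30.
|n| = √(36 + 144 + 144) = 18, so the distance is |-30|/18 = 5/3.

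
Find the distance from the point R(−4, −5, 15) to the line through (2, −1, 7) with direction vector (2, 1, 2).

Direction vector d = (2, 1, 2).
AP = (−6, −4, 8), and AP × d = (−16, 28, 2).
|AP × d|² = 1044 and |d|² = 9, so the distance is √(1044/9) = √116 = 2√29.

2√29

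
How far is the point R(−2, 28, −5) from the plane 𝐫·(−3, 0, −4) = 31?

Normal vector n = (−3, 0, −4), and n·(−2, 28, −5) − 31 = −5.
|n| = √(9 + 0 + 16) = 5, so the distance is |-5|/5 = 1.

1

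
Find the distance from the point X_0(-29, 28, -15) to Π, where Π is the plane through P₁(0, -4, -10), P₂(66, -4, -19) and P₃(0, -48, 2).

P₁P₂ = (66, 0, -9) and P₁P₃ = (0, -44, 12), so a normal is n = P₁P₂ × P₁P₃ = (-396, -792, -2904).
d = |(-396)·(-29) + (-792)·28 + (-2904)·(-15) − 32208| / √(156816 + 627264 + 8433216) = |660| / 3036 = 5/23.

5/23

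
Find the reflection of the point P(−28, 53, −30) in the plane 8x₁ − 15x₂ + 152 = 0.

n = (8, −15, 0), |n|² = 289, n·P − (-152) = -867, so t = -867/289 = -3.
Foot F = P − (-3)·n = (−4, 8, −30); the reflection is 2F − P = (20, −37, −30).

(20, -37, -30)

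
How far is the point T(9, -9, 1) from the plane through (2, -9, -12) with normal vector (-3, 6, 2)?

5/7

The plane has equation n·(r − (2, -9, -12)) = 0, i.e. n·r = -84.
Then n·(9, -9, 1) - (-84) = 5.
|n| = √(9 + 36 + 4) = 7, so the distance is |5|/7 = 5/7.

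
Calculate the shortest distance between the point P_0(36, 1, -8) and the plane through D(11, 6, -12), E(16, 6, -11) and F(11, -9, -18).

DE = (5, 0, 1) and DF = (0, -15, -6), so a normal is n = DE × DF = (15, 30, -75).
n = (15, 30, -75); n·P − 1245 = -75; |n| = 15√30; distance = 75/(15√30) = 5/√30.

5/√30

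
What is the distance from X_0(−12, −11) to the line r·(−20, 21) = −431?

d = |(-20)·(-12) + 21·(-11) − (-431)| / √(400 + 441) = |440|/29 = 440/29.

440/29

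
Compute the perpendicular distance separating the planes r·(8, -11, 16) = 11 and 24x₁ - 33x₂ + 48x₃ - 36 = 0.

Divide the second equation by 3 to match normals: 8x₁ - 11x₂ + 16x₃ = 12.
With common normal n = (8, -11, 16) (|n| = 21), the distance is |11 − 12|/|n| = 1/21.

1/21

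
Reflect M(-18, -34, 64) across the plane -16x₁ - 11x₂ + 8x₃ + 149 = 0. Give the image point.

With n = (-16, -11, 8), the signed offset is (n·M − (-149))/|n|² = 1323/441 = 3.
M' = M − 2t·n = (-18, -34, 64) − 6·(-16, -11, 8) = (78, 32, 16).

(78, 32, 16)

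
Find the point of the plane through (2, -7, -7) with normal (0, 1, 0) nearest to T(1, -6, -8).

(1, -7, -8)

The perpendicular from T has direction n = (0, 1, 0): r = (1, -6, -8) + t(0, 1, 0).
Substitute into the plane: n·(T + tn) = -7 gives -6 + 1t = -7, so t = -1.
Foot = (1, -6, -8) + (-1)·(0, 1, 0) = (1, -7, -8).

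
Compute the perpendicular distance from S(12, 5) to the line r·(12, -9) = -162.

87/5

The normal to the line is n = (12, -9) with |n| = 15.
|n·S − (-162)| = |99 − (-162)| = 261, so the distance is 261/15 = 87/5.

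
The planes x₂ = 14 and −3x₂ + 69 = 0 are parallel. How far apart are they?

Divide the second equation by -3 to match normals: x₂ = 23.
With common normal n = (0, 1, 0) (|n| = 1), the distance is |14 − 23|/|n| = 9/1 = 9.

9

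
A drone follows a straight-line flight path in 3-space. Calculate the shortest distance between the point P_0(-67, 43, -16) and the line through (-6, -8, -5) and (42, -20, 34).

√2474

A direction vector is d = (48, -12, 39).
AP = (-61, 51, -11); AP·d = -3969, |AP|² = 6443, |d|² = 3969.
distance² = |AP|² − (AP·d)²/|d|² = 6443 − 15752961/3969 = 2474, so the distance is √2474.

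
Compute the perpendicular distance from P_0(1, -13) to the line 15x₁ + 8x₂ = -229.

140/17

d = |15·1 + 8·(-13) − (-229)| / √(225 + 64) = |140|/17 = 140/17.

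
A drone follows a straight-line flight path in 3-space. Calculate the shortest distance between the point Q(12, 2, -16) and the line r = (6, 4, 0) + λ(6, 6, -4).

4√13

Direction vector d = (6, 6, -4).
AP = (6, -2, -16); AP·d = 88, |AP|² = 296, |d|² = 88.
distance² = |AP|² − (AP·d)²/|d|² = 296 − 7744/88 = 208, so the distance is 4√13.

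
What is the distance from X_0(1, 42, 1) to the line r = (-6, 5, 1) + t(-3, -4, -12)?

√1249

Direction vector d = (-3, -4, -12).
AP = (7, 37, 0), and AP × d = (-444, 84, 83).
|AP × d|² = 211081 and |d|² = 169, so the distance is √(211081/169) = √1249.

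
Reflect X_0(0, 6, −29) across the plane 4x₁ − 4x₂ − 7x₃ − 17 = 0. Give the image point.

n = (4, −4, −7), |n|² = 81, n·X_0 − 17 = 162, so t = 162/81 = 2.
Foot F = X_0 − 2·n = (−8, 14, −15); the reflection is 2F − X_0 = (−16, 22, −1).

(-16, 22, -1)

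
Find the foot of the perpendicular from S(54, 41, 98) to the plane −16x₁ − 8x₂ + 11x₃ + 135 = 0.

(1150/21, 869/21, 2047/21)

n = (−16, −8, 11), |n|² = 441, and n·S − (-135) = 21.
t = 21/441 = 1/21, so the foot is S − t·n = (54, 41, 98) − (1/21)·(−16, −8, 11) = (1150/21, 869/21, 2047/21).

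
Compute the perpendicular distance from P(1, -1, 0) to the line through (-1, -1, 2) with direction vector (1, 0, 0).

Direction vector d = (1, 0, 0).
AP = (2, 0, -2); AP·d = 2, |AP|² = 8, |d|² = 1.
distance² = |AP|² − (AP·d)²/|d|² = 8 − 4/1 = 4, so the distance is 2.

2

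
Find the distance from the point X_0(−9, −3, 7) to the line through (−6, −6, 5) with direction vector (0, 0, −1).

Direction vector d = (0, 0, −1).
AP = (−3, 3, 2), and AP × d = (−3, −3, 0).
|AP × d|² = 18 and |d|² = 1, so the distance is √18 = 3√2.

3√2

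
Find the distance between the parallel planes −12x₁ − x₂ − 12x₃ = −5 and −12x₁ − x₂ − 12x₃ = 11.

16/17

With common normal n = (−12, −1, −12) (|n| = 17), the distance is |(-5) − 11|/|n| = 16/17.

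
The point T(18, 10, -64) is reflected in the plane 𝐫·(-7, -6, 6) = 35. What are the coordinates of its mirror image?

(-52, -50, -4)

With n = (-7, -6, 6), the signed offset is (n·T − 35)/|n|² = -605/121 = -5.
T' = T − 2t·n = (18, 10, -64) − (-10)·(-7, -6, 6) = (-52, -50, -4).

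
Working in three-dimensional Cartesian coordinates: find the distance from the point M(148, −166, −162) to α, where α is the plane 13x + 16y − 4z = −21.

d = |13·148 + 16·(-166) + (-4)·(-162) − (-21)| / √(169 + 256 + 16) = |-63| / 21 = 3.

3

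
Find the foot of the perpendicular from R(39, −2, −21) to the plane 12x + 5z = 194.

n = (12, 0, 5), |n|² = 169, and n·R − 194 = 169.
t = 169/169 = 1, so the foot is R − t·n = (39, −2, −21) − 1·(12, 0, 5) = (27, −2, −26).

(27, -2, -26)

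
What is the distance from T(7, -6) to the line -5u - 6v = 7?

6/√61

The normal to the line is n = (-5, -6) with |n| = √61.
|n·T − 7| = |1 − 7| = 6, so the distance is 6/√61 = 6√61/61.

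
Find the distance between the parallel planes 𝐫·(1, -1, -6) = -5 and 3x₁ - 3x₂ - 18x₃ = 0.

5√38/38

Divide the second equation by 3 to match normals: x₁ - x₂ - 6x₃ = 0.
Both planes have normal n = (1, -1, -6), |n| = √38. Any point on the first plane is at distance |0 − (-5)|/|n| = 5/√38 = 5√38/38 from the second.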